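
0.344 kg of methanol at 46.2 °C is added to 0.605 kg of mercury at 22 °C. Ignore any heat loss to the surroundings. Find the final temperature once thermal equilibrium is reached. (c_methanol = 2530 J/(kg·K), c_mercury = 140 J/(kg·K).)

T_f ≈ 44.1 °C

T_f = Σ m_i c_i T_i / Σ m_i c_i:
T_f = (870.32·46.2 + 84.7·22) / (870.32 + 84.7)
    = 42072 / 955.02 ≈ 44.05 °C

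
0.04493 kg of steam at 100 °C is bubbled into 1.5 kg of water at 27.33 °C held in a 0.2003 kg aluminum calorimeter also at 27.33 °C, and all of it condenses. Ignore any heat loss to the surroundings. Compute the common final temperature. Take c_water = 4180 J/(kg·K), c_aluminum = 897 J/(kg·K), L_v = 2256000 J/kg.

T_f ≈ 44.7 °C

Taking heat into each body as positive, Σ m c ΔT = 0:
latent heat released on condensation: 0.04493×2256000 = 101362; condensate cools 100→T: 0.04493×4180×(T − 100) = 187.81(T − 100); original water: 6270(T − 27.33); cup: 179.67(T − 27.33)
6637.5 T = 101362 + 18781 + 176269 = 296412
T ≈ 44.66 °C — below 100 °C, confirming all the steam condensed.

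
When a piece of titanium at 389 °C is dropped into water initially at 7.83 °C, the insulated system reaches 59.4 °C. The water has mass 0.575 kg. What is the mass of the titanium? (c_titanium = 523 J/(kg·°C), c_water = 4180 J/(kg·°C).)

m ≈ 0.719 kg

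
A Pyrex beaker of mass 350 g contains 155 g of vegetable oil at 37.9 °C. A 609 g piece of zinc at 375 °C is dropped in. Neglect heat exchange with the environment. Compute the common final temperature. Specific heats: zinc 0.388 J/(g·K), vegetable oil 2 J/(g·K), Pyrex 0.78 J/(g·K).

Energy conservation, ΣQ = 0:
609·0.388·(T − 375) + 155·2·(T − 37.9) + 350·0.78·(T − 37.9) = 0
236.29(T − 375) + 310(T − 37.9) + 273(T − 37.9) = 0
(236.29 + 310 + 273) T = 236.29·375 + 310·37.9 + 273·37.9
T = 110705/819.29 ≈ 135.12 °C

T_f ≈ 135.1 °C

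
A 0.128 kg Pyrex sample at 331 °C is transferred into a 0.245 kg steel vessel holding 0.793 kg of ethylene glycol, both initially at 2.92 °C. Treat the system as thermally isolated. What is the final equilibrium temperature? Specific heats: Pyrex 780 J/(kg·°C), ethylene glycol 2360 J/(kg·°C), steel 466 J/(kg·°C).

T_f ≈ 18.6 °C

Let T be the final temperature. ΣQ_i = 0:
0.128×780×(T − 331) + 0.793×2360×(T − 2.92) + 0.245×466×(T − 2.92) = 0
2085.5 T = 38845
T = 38845 / 2085.5 = 18.6 °C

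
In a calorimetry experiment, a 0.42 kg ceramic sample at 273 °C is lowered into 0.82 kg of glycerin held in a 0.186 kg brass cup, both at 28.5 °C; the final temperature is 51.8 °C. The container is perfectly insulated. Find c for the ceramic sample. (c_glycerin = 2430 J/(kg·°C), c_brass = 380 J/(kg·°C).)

c ≈ 517 J/(kg·°C)

Energy conservation, ΣQ = 0:
0.42·c·(51.8 − 273) + 0.82·2430·(51.8 − 28.5) + 0.186·380·(51.8 − 28.5) = 0
-92.9 c = -48074
c = -48074/-92.9 ≈ 517.5 J/(kg·°C)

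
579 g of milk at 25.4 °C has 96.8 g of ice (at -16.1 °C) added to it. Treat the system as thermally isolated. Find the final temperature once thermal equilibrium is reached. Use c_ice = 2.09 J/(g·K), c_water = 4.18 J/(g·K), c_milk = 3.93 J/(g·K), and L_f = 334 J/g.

T_f ≈ 8.3 °C

Heat gained plus heat lost sum to zero:
ice -16.1→0 °C: 96.8×2.09×16.1 = 3257.2; melt ice: 96.8×334 = 32331; meltwater 0→T: 96.8×4.18×T = 404.62 T; milk cools: 579×3.93×(T − 25.4) = 2275.5(T − 25.4)
2680.1 T = 57797 − 35588 = 22209
T ≈ 8.29 °C — above 0 °C, consistent with complete melting.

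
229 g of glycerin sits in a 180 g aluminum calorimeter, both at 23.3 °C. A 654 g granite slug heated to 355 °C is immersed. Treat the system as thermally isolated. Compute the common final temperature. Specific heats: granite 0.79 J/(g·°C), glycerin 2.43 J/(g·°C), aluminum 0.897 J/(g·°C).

T_f ≈ 162.1 °C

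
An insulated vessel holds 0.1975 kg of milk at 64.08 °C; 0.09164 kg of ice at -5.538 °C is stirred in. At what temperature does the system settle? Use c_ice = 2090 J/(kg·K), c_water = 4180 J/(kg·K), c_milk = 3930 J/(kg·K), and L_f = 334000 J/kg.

T_f ≈ 15.6 °C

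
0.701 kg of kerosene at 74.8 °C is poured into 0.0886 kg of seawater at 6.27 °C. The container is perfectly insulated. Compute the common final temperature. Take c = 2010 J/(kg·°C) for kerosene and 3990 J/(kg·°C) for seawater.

Conservation of energy gives ΣQ = 0:
0.701×2010×(T − 74.8) + 0.0886×3990×(T − 6.27) = 0
1762.5 T = 107610
T ≈ 61.05 °C

T_f ≈ 61.1 °C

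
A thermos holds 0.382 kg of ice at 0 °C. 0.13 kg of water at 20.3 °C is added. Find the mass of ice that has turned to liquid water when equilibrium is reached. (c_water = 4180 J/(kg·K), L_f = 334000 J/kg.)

Cooling the water to 0 °C releases 0.13·4180·20.3 = 11031 J.
Fully melting the ice requires m_ice L_f = 0.382·334000 = 127588 J.
That's not enough to melt it all — equilibrium is at 0 °C with ice remaining.
m_melted·334000 = 11031  ⇒  m_melted ≈ 0.03303 kg.

m_melted ≈ 0.033 kg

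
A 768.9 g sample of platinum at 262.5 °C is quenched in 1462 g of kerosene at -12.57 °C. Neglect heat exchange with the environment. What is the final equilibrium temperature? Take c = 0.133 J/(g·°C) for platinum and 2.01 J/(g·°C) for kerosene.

T_f ≈ -3.3 °C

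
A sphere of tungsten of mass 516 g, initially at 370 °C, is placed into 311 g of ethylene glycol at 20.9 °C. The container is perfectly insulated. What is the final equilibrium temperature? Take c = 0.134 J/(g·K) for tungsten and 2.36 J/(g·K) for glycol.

Set heat shed by the hot body equal to heat absorbed by the cold body:
516·0.134·(370 − T) = 311·2.36·(T − 20.9)
69.14(370 − T) = 733.96(T − 20.9)
803.1 T = 40923  ⇒  T ≈ 50.96 °C

T_f ≈ 51.0 °C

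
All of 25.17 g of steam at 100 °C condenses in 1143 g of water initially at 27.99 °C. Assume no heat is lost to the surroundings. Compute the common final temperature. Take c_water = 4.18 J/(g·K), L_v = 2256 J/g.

Heat gained plus heat lost sum to zero:
steam→water at 100 °C releases m L_v = 25.17·2256 = 56784; condensate cools 100→T: 25.17·4.18·(T − 100) = 105.21(T − 100); water warms: 1143·4.18·(T − 27.99) = 4777.7(T − 27.99)
4883 T = 56784 + 10521 + 133729 = 201034
T ≈ 41.17 °C, under the boiling point, so the assumption holds.

T_f ≈ 41.2 °C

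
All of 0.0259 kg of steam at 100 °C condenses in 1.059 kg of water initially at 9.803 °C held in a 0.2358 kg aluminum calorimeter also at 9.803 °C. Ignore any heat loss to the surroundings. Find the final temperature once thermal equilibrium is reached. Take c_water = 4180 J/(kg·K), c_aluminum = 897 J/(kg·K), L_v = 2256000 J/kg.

Energy conservation, ΣQ = 0:
latent heat released on condensation: 0.0259×2256000 = 58430
  condensed water 100 °C→T: 108.26(T − 100)
  original water: 4426.6(T − 9.803)
  cup: 211.51(T − 9.803)
4746.4 T = 58430 + 10826 + 45468 = 114724
T ≈ 24.17 °C, under the boiling point, so the assumption holds.

T_f ≈ 24.2 °C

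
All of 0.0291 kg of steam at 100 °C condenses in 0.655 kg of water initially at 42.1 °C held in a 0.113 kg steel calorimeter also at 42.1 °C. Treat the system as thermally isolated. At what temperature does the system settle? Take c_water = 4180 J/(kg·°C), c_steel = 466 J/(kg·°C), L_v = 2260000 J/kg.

T_f ≈ 67.1 °C

Setting the total heat transfer to zero:
latent heat released on condensation: 0.0291×2260000 = 65766
  condensed water 100 °C→T: 121.64(T − 100)
  original water: 2737.9(T − 42.1)
  steel cup: 0.113×466×(T − 42.1) = 52.66(T − 42.1)
2912.2 T = 65766 + 12164 + 117482 = 195412
T ≈ 67.10 °C (< 100 °C, so full condensation is consistent).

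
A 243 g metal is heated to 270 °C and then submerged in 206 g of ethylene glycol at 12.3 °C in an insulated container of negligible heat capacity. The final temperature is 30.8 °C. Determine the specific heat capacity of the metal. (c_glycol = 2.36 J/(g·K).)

c ≈ 0.155 J/(g·K)

Heat lost by the metal = heat gained by the glycol:
243×c×(270 − 30.8) = 206×2.36×(30.8 − 12.3)
58126 c = 8994  ⇒  c ≈ 0.1547 J/(g·K)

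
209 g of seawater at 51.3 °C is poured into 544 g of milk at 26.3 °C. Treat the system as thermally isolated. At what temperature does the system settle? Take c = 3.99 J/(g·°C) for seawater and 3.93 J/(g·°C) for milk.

T_f ≈ 33.3 °C

|Q_seawater| = |Q_milk|:
209×3.99×(51.3 − T) = 544×3.93×(T − 26.3)
833.91(51.3 − T) = 2137.9(T − 26.3)
2971.8 T = 99007  ⇒  T ≈ 33.32 °C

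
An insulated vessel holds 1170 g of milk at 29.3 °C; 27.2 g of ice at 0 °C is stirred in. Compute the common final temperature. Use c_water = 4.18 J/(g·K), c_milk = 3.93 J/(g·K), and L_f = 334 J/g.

T_f ≈ 26.7 °C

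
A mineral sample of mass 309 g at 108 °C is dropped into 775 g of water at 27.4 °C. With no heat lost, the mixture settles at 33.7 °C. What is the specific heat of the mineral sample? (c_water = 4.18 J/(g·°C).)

c ≈ 0.889 J/(g·°C)

m_s c (T_s − T_f) = m_water c_water (T_f − T_0):
309×c×(108 − 33.7) = 775×4.18×(33.7 − 27.4)
22959 c = 20409  ⇒  c ≈ 0.8889 J/(g·°C)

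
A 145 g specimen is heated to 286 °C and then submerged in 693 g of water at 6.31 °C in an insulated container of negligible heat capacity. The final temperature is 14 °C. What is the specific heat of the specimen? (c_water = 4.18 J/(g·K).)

m_s c (T_s − T_f) = m_water c_water (T_f − T_0):
145×c×(286 − 14) = 693×4.18×(14 − 6.31)
39440 c = 22276  ⇒  c ≈ 0.5648 J/(g·K)

c ≈ 0.565 J/(g·K)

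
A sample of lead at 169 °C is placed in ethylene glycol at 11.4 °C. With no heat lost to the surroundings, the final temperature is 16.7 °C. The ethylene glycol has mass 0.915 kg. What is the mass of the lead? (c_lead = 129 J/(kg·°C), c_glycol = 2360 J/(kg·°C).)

Let T be the final temperature. ΣQ_i = 0:
m·129·(16.7 − 169) + 0.915·2360·(16.7 − 11.4) = 0
-19647 m = -11445
m = -11445/-19647 ≈ 0.5825 kg

m ≈ 0.583 kg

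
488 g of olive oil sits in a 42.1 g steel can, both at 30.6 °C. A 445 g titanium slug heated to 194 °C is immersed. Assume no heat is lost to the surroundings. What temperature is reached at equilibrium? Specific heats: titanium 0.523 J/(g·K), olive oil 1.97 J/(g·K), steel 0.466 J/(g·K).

Net heat exchanged in the isolated system is zero:
445·0.523·(T − 194) + 488·1.97·(T − 30.6) + 42.1·0.466·(T − 30.6) = 0
232.74(T − 194) + 961.36(T − 30.6) + 19.62(T − 30.6) = 0
1213.7 T = 75169
T ≈ 61.93 °C

T_f ≈ 61.9 °C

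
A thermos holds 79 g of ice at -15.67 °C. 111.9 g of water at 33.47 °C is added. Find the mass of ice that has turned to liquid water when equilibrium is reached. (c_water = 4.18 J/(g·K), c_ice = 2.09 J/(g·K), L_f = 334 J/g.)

Water can give up m c ΔT = 111.9×4.18×33.47 = 15655 J before reaching 0 °C.
Warming the ice to 0 °C takes 79×2.09×15.67 = 2587.3 J, leaving 13068 J for melting.
Melting all 79 g of ice would need 79×334 = 26386 J.
Since 13068 < 26386 J, not all the ice melts; equilibrium is at 0 °C.
m_melt = 13068 / L_f = 39.13 g.

m_melted ≈ 39.1 g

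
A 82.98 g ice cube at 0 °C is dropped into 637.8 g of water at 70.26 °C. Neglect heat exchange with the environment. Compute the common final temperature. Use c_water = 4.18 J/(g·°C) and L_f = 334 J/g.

T_f ≈ 53.0 °C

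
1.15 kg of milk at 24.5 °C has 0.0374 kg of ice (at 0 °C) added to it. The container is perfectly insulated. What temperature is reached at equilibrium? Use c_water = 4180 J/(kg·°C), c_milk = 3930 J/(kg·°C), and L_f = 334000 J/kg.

T_f ≈ 21.0 °C

Setting the total heat transfer to zero:
melt ice: 0.0374·334000 = 12492; warm the meltwater: 156.33 T; milk cools: 1.15·3930·(T − 24.5) = 4519.5(T − 24.5)
4675.8 T = 110728 − 12492 = 98236
T ≈ 21.01 °C (positive, so assuming full melt was valid).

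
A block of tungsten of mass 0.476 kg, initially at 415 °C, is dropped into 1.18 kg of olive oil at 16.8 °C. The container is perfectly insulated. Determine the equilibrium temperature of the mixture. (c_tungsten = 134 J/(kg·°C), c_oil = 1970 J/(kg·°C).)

Conservation of energy gives ΣQ = 0:
0.476·134·(T − 415) + 1.18·1970·(T − 16.8) = 0
2388.4 T = 65524
T = 65524/2388.4 ≈ 27.43 °C

T_f ≈ 27.4 °C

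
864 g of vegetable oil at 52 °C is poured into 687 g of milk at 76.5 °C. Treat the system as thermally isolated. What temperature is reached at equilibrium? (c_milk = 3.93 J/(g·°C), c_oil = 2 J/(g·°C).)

T_f is the heat-capacity-weighted average of the initial temperatures:
T_f = (2699.9*76.5 + 1728*52) / (2699.9 + 1728)
    = 296399 / 4427.9 ≈ 66.94 °C

T_f ≈ 66.9 °C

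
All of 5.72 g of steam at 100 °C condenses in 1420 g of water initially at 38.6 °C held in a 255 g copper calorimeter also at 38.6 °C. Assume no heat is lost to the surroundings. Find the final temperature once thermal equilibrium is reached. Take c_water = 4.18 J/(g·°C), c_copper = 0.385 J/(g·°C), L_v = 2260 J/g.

Net heat exchanged in the isolated system is zero:
steam→water at 100 °C releases m L_v = 5.72·2260 = 12927; condensate cools 100→T: 5.72·4.18·(T − 100) = 23.91(T − 100); original water: 5935.6(T − 38.6); cup: 98.17(T − 38.6)
6057.7 T = 12927 + 2391 + 232904 = 248222
T ≈ 40.98 °C, under the boiling point, so the assumption holds.

T_f ≈ 41.0 °C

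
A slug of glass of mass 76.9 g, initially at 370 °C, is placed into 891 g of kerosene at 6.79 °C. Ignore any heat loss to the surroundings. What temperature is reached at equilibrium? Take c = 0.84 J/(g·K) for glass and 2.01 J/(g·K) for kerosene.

T_f ≈ 19.4 °C

Set heat shed by the hot body equal to heat absorbed by the cold body:
76.9*0.84*(370 − T) = 891*2.01*(T − 6.79)
64.6(370 − T) = 1790.9(T − 6.79)
1855.5 T = 36061  ⇒  T ≈ 19.43 °C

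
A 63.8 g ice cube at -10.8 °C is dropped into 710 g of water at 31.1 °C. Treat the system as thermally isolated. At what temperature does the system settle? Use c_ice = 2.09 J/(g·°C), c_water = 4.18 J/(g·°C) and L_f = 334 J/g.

Heat gained plus heat lost sum to zero:
warm ice to 0 °C: 63.8·2.09·(0 − (-10.8)) = 1440.1; melt ice: 63.8·334 = 21309; meltwater 0→T: 63.8·4.18·T = 266.68 T; water cools: 710·4.18·(T − 31.1) = 2967.8(T − 31.1)
3234.5 T = 92299 − 22749 = 69549
T ≈ 21.50 °C. Since T > 0 °C, the all-ice-melts assumption holds.

T_f ≈ 21.5 °C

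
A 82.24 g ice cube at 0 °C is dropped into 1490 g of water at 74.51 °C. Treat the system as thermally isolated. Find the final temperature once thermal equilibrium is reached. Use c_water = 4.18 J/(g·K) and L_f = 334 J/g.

T_f ≈ 66.4 °C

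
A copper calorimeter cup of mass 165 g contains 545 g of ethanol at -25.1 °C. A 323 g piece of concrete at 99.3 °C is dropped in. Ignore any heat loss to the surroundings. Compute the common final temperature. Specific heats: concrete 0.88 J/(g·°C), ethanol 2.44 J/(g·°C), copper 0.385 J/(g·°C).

T_f ≈ -4.0 °C

Taking heat into each body as positive, Σ m c ΔT = 0:
323*0.88*(T − 99.3) + 545*2.44*(T − (-25.1)) + 165*0.385*(T − (-25.1)) = 0
284.24(T − 99.3) + 1329.8(T − (-25.1)) + 63.52(T − (-25.1)) = 0
(284.24 + 1329.8 + 63.52) T = 284.24*99.3 + 1329.8*(-25.1) + 63.52*(-25.1)
T = -6747.4/1677.6 ≈ -4.02 °C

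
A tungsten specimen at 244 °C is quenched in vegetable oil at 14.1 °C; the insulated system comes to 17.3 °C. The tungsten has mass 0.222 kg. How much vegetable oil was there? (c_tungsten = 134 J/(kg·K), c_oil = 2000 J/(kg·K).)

|Q_tungsten| = |Q_oil|:
0.222·134·(244 − 17.3) = m·2000·(17.3 − 14.1)
6400 m = 6743.9  ⇒  m ≈ 1.054 kg

m ≈ 1.05 kg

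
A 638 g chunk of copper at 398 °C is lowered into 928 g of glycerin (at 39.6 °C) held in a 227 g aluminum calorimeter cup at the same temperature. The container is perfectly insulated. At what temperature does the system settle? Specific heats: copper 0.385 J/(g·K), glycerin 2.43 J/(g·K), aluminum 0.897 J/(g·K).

T_f ≈ 72.2 °C

Setting the total heat transfer to zero:
638*0.385*(T − 398) + 928*2.43*(T − 39.6) + 227*0.897*(T − 39.6) = 0
245.63(T − 398) + 2255(T − 39.6) + 203.62(T − 39.6) = 0
(245.63 + 2255 + 203.62) T = 245.63*398 + 2255*39.6 + 203.62*39.6
T ≈ 72.15 °C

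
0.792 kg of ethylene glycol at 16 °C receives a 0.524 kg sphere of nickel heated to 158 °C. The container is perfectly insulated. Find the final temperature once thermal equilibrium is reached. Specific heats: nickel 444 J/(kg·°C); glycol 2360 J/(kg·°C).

T_f ≈ 31.7 °C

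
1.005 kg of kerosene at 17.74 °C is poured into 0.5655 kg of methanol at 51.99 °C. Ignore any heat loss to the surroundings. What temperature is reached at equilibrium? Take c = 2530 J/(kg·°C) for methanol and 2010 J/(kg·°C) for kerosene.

T_f ≈ 31.9 °C

Let T be the final temperature. ΣQ_i = 0:
0.5655·2530·(T − 51.99) + 1.005·2010·(T − 17.74) = 0
(1430.7 + 2020) T = 1430.7·51.99 + 2020·17.74
T = 110219 / 3450.8 = 31.9 °C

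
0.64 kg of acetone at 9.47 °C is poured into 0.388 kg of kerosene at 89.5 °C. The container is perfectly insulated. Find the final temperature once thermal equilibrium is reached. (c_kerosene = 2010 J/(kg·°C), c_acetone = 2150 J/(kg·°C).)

T_f is the heat-capacity-weighted average of the initial temperatures:
T_f = (779.88·89.5 + 1376·9.47) / (779.88 + 1376)
    = 82830 / 2155.9 ≈ 38.42 °C

T_f ≈ 38.4 °C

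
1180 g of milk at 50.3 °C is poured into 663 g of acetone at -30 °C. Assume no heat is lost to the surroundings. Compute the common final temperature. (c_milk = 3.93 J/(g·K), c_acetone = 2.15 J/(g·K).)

T_f ≈ 31.4 °C

Heat gained plus heat lost sum to zero:
1180·3.93·(T − 50.3) + 663·2.15·(T − (-30)) = 0
4637.4(T − 50.3) + 1425.5(T − (-30)) = 0
(4637.4 + 1425.5) T = 4637.4·50.3 + 1425.5·(-30)
T = 190498/6062.9 ≈ 31.42 °C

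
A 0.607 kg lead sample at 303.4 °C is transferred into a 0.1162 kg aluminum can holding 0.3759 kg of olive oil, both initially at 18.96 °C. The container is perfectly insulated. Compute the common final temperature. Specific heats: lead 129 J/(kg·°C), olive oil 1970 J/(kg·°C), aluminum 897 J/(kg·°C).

T_f ≈ 43.1 °C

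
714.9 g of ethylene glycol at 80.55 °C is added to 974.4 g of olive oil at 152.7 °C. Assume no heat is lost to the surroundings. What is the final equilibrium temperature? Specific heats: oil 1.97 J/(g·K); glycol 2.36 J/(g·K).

Net heat exchanged in the isolated system is zero:
974.4*1.97*(T − 152.7) + 714.9*2.36*(T − 80.55) = 0
1919.6(T − 152.7) + 1687.2(T − 80.55) = 0
(1919.6 + 1687.2) T = 1919.6*152.7 + 1687.2*80.55
T ≈ 118.95 °C

T_f ≈ 118.9 °C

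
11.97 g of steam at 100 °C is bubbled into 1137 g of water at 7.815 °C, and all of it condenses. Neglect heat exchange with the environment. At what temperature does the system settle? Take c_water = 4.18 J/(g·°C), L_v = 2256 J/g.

T_f ≈ 14.4 °C

Taking heat into each body as positive, Σ m c ΔT = 0:
latent heat released on condensation: 11.97×2256 = 27004
  condensed water 100 °C→T: 50.03(T − 100)
  water warms: 1137×4.18×(T − 7.815) = 4752.7(T − 7.815)
4802.7 T = 27004 + 5003.5 + 37142 = 69150
T ≈ 14.40 °C (< 100 °C, so full condensation is consistent).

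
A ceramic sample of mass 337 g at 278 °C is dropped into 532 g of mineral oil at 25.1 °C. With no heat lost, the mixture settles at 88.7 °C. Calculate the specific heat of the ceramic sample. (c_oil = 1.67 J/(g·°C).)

c ≈ 0.886 J/(g·°C)

m_s c (T_s − T_f) = m_oil c_oil (T_f − T_0):
337·c·(278 − 88.7) = 532·1.67·(88.7 − 25.1)
63794 c = 56505  ⇒  c ≈ 0.8857 J/(g·°C)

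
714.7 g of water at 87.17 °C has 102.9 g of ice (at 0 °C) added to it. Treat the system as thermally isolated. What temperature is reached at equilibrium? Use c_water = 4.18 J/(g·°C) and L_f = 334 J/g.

T_f ≈ 66.1 °C

Setting the total heat transfer to zero:
melt ice: 102.9·334 = 34369; warm the meltwater: 430.12 T; water cools: 714.7·4.18·(T − 87.17) = 2987.4(T − 87.17)
3417.6 T = 260416 − 34369 = 226047
T ≈ 66.14 °C. Since T > 0 °C, the all-ice-melts assumption holds.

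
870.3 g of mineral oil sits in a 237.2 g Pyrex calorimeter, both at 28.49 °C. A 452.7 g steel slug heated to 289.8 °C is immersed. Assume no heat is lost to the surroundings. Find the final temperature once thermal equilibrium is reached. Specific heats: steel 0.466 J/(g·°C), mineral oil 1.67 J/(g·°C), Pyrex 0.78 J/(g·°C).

Setting the total heat transfer to zero:
452.7×0.466×(T − 289.8) + 870.3×1.67×(T − 28.49) + 237.2×0.78×(T − 28.49) = 0
1849.4 T = 107814
T = 107814/1849.4 ≈ 58.30 °C

T_f ≈ 58.3 °C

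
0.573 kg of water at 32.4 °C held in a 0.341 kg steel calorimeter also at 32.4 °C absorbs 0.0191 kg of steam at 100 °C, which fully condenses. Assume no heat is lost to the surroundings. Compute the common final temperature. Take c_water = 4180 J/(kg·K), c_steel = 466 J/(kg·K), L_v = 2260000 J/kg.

T_f ≈ 50.8 °C

Energy balance with sensible and latent terms:
latent heat released on condensation: 0.0191×2260000 = 43166
  condensed water 100 °C→T: 79.84(T − 100)
  water warms: 0.573×4180×(T − 32.4) = 2395.1(T − 32.4)
  steel cup: 0.341×466×(T − 32.4) = 158.91(T − 32.4)
2633.9 T = 43166 + 7983.8 + 82751 = 133901
T ≈ 50.84 °C (< 100 °C, so full condensation is consistent).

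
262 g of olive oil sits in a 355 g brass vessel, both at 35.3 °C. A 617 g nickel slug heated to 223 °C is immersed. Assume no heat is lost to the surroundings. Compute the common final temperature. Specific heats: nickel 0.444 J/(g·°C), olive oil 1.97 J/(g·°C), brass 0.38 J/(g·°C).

T_f ≈ 90.9 °C

Setting the total heat transfer to zero:
617*0.444*(T − 223) + 262*1.97*(T − 35.3) + 355*0.38*(T − 35.3) = 0
273.95(T − 223) + 516.14(T − 35.3) + 134.9(T − 35.3) = 0
(273.95 + 516.14 + 134.9) T = 273.95*223 + 516.14*35.3 + 134.9*35.3
T ≈ 90.89 °C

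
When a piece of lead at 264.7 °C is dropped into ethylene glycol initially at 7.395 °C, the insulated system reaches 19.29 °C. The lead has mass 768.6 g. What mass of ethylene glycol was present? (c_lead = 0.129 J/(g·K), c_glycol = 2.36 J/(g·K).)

m ≈ 867 g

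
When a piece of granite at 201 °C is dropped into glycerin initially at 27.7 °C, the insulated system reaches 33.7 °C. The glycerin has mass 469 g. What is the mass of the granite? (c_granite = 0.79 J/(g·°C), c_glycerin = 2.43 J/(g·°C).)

m ≈ 51.7 g

Heat lost by the granite = heat gained by the glycerin:
m·0.79·(201 − 33.7) = 469·2.43·(33.7 − 27.7)
132.17 m = 6838  ⇒  m ≈ 51.74 g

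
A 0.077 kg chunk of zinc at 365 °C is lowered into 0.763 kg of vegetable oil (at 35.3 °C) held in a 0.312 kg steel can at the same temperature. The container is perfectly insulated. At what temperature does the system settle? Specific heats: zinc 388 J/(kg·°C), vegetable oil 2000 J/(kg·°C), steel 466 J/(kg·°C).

T_f ≈ 41.1 °C

Net heat exchanged in the isolated system is zero:
0.077·388·(T − 365) + 0.763·2000·(T − 35.3) + 0.312·466·(T − 35.3) = 0
1701.3 T = 69905
T ≈ 41.09 °C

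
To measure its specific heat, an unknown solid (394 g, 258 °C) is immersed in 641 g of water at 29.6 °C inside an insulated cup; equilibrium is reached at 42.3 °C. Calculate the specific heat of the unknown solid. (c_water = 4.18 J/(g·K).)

Heat lost by the unknown solid = heat gained by the water:
394·c·(258 − 42.3) = 641·4.18·(42.3 − 29.6)
84986 c = 34028  ⇒  c ≈ 0.4004 J/(g·K)

c ≈ 0.4 J/(g·K)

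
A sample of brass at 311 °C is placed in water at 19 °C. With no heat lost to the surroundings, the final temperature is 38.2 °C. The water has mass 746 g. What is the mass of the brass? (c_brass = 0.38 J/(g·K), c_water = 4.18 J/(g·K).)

m ≈ 578 g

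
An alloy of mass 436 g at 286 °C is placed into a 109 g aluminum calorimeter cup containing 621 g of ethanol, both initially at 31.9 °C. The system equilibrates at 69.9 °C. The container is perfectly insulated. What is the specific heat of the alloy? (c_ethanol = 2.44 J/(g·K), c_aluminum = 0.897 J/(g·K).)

c ≈ 0.651 J/(g·K)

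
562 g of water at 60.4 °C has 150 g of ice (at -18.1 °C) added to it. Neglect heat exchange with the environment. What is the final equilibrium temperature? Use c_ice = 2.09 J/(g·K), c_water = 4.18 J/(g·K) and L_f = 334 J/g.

T_f ≈ 28.9 °C

Net heat exchanged in the isolated system is zero:
warm ice to 0 °C: 150·2.09·(0 − (-18.1)) = 5674.4
  melt ice: 150·334 = 50100
  warm the meltwater: 627 T
  water cools: 562·4.18·(T − 60.4) = 2349.2(T − 60.4)
2976.2 T = 141889 − 55774 = 86115
T ≈ 28.93 °C — above 0 °C, consistent with complete melting.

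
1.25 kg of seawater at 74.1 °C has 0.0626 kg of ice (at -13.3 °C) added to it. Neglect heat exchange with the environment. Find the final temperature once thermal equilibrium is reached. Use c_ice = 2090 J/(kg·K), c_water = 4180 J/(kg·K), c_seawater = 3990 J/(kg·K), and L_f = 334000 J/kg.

T_f ≈ 66.1 °C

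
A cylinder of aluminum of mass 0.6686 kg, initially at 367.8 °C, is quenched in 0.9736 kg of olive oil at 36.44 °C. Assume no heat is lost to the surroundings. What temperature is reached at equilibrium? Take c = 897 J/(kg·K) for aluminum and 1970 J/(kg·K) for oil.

Taking heat into each body as positive, Σ m c ΔT = 0:
0.6686·897·(T − 367.8) + 0.9736·1970·(T − 36.44) = 0
2517.7 T = 290474
T ≈ 115.37 °C

T_f ≈ 115.4 °C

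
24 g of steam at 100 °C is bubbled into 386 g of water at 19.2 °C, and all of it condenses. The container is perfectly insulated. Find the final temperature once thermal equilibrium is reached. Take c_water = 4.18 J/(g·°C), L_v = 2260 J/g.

T_f ≈ 55.6 °C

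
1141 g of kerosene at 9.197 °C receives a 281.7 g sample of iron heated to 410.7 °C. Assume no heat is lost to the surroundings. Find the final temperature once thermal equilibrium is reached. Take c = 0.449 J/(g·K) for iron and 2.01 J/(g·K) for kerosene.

Set heat shed by the hot body equal to heat absorbed by the cold body:
281.7×0.449×(410.7 − T) = 1141×2.01×(T − 9.197)
126.48(410.7 − T) = 2293.4(T − 9.197)
2419.9 T = 73039  ⇒  T ≈ 30.18 °C

T_f ≈ 30.2 °C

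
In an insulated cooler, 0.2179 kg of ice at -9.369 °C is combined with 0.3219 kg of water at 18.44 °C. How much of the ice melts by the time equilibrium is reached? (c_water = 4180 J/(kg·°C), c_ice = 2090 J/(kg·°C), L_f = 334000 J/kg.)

m_melted ≈ 0.0615 kg

Heat available from the water dropping to 0 °C: 0.3219·4180·18.44 = 24812 J.
Warming the ice to 0 °C takes 0.2179·2090·9.369 = 4266.7 J, leaving 20545 J for melting.
To melt every bit of ice: 0.2179·334000 = 72779 J.
That's not enough to melt it all — equilibrium is at 0 °C with ice remaining.
m_melt = 20545 / L_f = 0.06151 kg.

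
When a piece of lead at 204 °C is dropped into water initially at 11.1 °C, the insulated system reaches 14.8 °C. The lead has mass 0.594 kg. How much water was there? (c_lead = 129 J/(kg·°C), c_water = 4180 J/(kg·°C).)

|Q_lead| = |Q_water|:
0.594×129×(204 − 14.8) = m×4180×(14.8 − 11.1)
15466 m = 14498  ⇒  m ≈ 0.9374 kg

m ≈ 0.937 kg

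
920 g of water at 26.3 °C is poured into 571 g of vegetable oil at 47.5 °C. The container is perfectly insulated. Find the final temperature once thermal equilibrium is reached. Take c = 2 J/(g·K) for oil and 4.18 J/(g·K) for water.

Setting the total heat transfer to zero:
571·2·(T − 47.5) + 920·4.18·(T − 26.3) = 0
(1142 + 3845.6) T = 1142·47.5 + 3845.6·26.3
T ≈ 31.15 °C

T_f ≈ 31.2 °C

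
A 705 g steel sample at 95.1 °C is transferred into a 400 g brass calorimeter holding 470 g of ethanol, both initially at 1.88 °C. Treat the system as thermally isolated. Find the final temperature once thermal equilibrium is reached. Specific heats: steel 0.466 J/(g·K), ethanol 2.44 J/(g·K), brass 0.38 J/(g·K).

T_f is the heat-capacity-weighted average of the initial temperatures:
T_f = (328.53×95.1 + 1146.8×1.88 + 152×1.88) / (328.53 + 1146.8 + 152)
    = 33685 / 1627.3 ≈ 20.70 °C

T_f ≈ 20.7 °C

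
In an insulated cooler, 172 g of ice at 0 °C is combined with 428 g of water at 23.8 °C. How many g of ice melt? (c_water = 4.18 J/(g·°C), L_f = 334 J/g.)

Heat available from the water dropping to 0 °C: 428·4.18·23.8 = 42579 J.
Fully melting the ice requires m_ice L_f = 172·334 = 57448 J.
42579 J < 57448 J, so only part of the ice melts and the system sits at 0 °C.
Mass melted = 42579/334 ≈ 127.5 g.

m_melted ≈ 127 g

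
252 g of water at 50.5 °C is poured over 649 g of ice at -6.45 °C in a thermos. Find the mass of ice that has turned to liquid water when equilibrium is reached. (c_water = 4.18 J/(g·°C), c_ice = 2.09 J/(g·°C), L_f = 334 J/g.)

Cooling the water to 0 °C releases 252·4.18·50.5 = 53195 J.
Of that, 649·2.09·6.45 = 8748.8 J goes to bring the ice to 0 °C, leaving 44446 J.
Melting all 649 g of ice would need 649·334 = 216766 J.
That's not enough to melt it all — equilibrium is at 0 °C with ice remaining.
Mass melted = 44446/334 ≈ 133.1 g.

m_melted ≈ 133 g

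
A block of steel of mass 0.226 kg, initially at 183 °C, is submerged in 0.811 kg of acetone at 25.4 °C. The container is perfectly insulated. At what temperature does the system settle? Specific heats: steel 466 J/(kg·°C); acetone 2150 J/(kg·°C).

Heat lost by the steel equals heat gained by the acetone:
0.226*466*(183 − T) = 0.811*2150*(T − 25.4)
105.32(183 − T) = 1743.7(T − 25.4)
1849 T = 63562  ⇒  T ≈ 34.38 °C

T_f ≈ 34.4 °C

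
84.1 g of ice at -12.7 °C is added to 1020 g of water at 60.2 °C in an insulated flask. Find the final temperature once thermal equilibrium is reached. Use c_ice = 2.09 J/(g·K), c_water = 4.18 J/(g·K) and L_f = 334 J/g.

Let T be the final temperature. ΣQ_i = 0:
warm ice to 0 °C: 84.1×2.09×(0 − (-12.7)) = 2232.3
  latent heat to melt: 84.1×334 = 28089
  meltwater 0→T: 84.1×4.18×T = 351.54 T
  water cools: 1020×4.18×(T − 60.2) = 4263.6(T − 60.2)
4615.1 T = 256669 − 30322 = 226347
T ≈ 49.04 °C — above 0 °C, consistent with complete melting.

T_f ≈ 49.0 °C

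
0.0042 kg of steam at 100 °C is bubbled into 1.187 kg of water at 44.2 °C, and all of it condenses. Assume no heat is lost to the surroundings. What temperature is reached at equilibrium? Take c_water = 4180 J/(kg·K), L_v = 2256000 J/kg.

T_f ≈ 46.3 °C

Heat gained plus heat lost sum to zero:
condense steam: −0.0042×2256000 = −9475.2
  condensate cools 100→T: 0.0042×4180×(T − 100) = 17.56(T − 100)
  original water: 4961.7(T − 44.2)
4979.2 T = 9475.2 + 1755.6 + 219305 = 230536
T ≈ 46.30 °C, under the boiling point, so the assumption holds.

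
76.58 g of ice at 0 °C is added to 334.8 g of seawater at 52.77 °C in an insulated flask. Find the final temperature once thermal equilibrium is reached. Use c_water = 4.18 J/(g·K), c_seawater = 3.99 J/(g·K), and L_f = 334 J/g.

Heat gained plus heat lost sum to zero:
fusion: m_ice L_f = 76.58×334 = 25578
  meltwater 0→T: 76.58×4.18×T = 320.1 T
  seawater: 1335.9(T − 52.77)
1656 T = 70493 − 25578 = 44915
T ≈ 27.12 °C — above 0 °C, consistent with complete melting.

T_f ≈ 27.1 °C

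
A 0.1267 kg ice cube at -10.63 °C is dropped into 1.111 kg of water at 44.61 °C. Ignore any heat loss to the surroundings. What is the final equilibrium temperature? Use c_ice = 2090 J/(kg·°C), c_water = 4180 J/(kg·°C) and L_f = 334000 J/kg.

T_f ≈ 31.3 °C

Net heat exchanged in the isolated system is zero:
ice -10.63→0 °C: 0.1267×2090×10.63 = 2814.9
  melt ice: 0.1267×334000 = 42318
  warm the meltwater: 529.61 T
  water cools: 1.111×4180×(T − 44.61) = 4644(T − 44.61)
5173.6 T = 207168 − 45133 = 162035
T ≈ 31.32 °C — above 0 °C, consistent with complete melting.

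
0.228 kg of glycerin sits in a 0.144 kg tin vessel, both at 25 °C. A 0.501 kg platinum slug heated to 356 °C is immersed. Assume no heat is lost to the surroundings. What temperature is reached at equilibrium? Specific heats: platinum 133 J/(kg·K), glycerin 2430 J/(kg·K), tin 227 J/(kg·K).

T_f ≈ 58.8 °C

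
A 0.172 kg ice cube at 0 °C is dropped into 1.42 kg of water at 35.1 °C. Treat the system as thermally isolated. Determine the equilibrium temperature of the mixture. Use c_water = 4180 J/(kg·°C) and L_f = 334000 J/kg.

T_f ≈ 22.7 °C

Energy conservation, ΣQ = 0:
fusion: m_ice L_f = 0.172×334000 = 57448
  warm the meltwater: 718.96 T
  water cools: 1.42×4180×(T − 35.1) = 5935.6(T − 35.1)
6654.6 T = 208340 − 57448 = 150892
T ≈ 22.67 °C (positive, so assuming full melt was valid).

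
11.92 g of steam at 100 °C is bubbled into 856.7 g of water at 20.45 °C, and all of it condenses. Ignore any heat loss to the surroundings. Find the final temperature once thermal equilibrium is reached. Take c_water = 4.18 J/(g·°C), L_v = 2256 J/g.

T_f ≈ 28.9 °C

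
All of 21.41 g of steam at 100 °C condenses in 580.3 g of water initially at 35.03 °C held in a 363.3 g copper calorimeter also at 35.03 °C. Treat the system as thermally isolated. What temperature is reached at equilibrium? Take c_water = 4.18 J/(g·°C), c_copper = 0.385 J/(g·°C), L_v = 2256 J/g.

T_f ≈ 55.4 °C

Conservation of energy gives ΣQ = 0:
condense steam: −21.41·2256 = −48301; condensate cools 100→T: 21.41·4.18·(T − 100) = 89.49(T − 100); water warms: 580.3·4.18·(T − 35.03) = 2425.7(T − 35.03); cup: 139.87(T − 35.03)
2655 T = 48301 + 8949.4 + 89870 = 147121
T ≈ 55.41 °C (< 100 °C, so full condensation is consistent).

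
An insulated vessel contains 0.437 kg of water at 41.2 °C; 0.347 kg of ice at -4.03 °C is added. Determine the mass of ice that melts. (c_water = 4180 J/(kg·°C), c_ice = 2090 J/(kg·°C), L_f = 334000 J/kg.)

Cooling the water to 0 °C releases 0.437·4180·41.2 = 75258 J.
Of that, 0.347·2090·4.03 = 2922.7 J goes to bring the ice to 0 °C, leaving 72336 J.
To melt every bit of ice: 0.347·334000 = 115898 J.
72336 J < 115898 J, so only part of the ice melts and the system sits at 0 °C.
Mass melted = 72336/334000 ≈ 0.2166 kg.

m_melted ≈ 0.217 kg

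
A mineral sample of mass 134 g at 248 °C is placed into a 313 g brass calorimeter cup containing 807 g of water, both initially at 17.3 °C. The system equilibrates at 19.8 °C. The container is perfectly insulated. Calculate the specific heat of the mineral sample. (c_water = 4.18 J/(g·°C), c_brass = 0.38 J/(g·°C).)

Heat gained plus heat lost sum to zero:
134×c×(19.8 − 248) + 807×4.18×(19.8 − 17.3) + 313×0.38×(19.8 − 17.3) = 0
-30579 c = -8730.5
c = -8730.5/-30579 ≈ 0.2855 J/(g·°C)

c ≈ 0.286 J/(g·°C)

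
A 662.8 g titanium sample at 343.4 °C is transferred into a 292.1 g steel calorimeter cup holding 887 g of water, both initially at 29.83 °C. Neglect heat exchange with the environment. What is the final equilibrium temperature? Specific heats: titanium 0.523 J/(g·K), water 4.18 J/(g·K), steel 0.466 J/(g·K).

T_f ≈ 55.8 °C

Net heat exchanged in the isolated system is zero:
662.8*0.523*(T − 343.4) + 887*4.18*(T − 29.83) + 292.1*0.466*(T − 29.83) = 0
346.64(T − 343.4) + 3707.7(T − 29.83) + 136.12(T − 29.83) = 0
4190.4 T = 233698
T ≈ 55.77 °C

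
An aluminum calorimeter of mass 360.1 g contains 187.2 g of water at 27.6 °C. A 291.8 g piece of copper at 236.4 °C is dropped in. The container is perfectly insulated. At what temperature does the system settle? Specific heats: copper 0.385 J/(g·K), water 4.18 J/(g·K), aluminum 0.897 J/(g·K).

T_f ≈ 46.9 °C

Setting the total heat transfer to zero:
291.8·0.385·(T − 236.4) + 187.2·4.18·(T − 27.6) + 360.1·0.897·(T − 27.6) = 0
112.34(T − 236.4) + 782.5(T − 27.6) + 323.01(T − 27.6) = 0
1217.8 T = 57070
T = 57070 / 1217.8 = 46.9 °C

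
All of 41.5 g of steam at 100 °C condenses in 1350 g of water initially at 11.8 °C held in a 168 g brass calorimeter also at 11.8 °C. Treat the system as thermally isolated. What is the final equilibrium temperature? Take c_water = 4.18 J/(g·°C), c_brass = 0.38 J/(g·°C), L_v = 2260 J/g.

Let T be the final temperature. ΣQ_i = 0:
steam→water at 100 °C releases m L_v = 41.5×2260 = 93790
  condensate cools 100→T: 41.5×4.18×(T − 100) = 173.47(T − 100)
  water warms: 1350×4.18×(T − 11.8) = 5643(T − 11.8)
  cup: 63.84(T − 11.8)
5880.3 T = 93790 + 17347 + 67341 = 178478
T ≈ 30.35 °C, under the boiling point, so the assumption holds.

T_f ≈ 30.4 °C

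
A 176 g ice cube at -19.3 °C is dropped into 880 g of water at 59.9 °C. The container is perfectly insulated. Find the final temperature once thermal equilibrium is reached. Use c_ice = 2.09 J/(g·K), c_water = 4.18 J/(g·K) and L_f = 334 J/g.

Net heat exchanged in the isolated system is zero:
warm ice to 0 °C: 176·2.09·(0 − (-19.3)) = 7099.3; latent heat to melt: 176·334 = 58784; warm the meltwater: 735.68 T; water cools: 880·4.18·(T − 59.9) = 3678.4(T − 59.9)
4414.1 T = 220336 − 65883 = 154453
T ≈ 34.99 °C. Since T > 0 °C, the all-ice-melts assumption holds.

T_f ≈ 35.0 °C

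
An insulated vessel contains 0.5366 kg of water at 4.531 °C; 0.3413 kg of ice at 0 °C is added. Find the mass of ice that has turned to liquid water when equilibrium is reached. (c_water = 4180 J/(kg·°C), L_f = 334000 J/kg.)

m_melted ≈ 0.0304 kg

Water can give up m c ΔT = 0.5366·4180·4.531 = 10163 J before reaching 0 °C.
Melting all 0.3413 kg of ice would need 0.3413·334000 = 113994 J.
Since 10163 < 113994 J, not all the ice melts; equilibrium is at 0 °C.
m_melt = 10163 / L_f = 0.03043 kg.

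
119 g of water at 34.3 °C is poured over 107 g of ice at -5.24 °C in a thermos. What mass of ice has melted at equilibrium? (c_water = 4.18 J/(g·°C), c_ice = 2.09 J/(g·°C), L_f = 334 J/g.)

m_melted ≈ 47.6 g

Water can give up m c ΔT = 119·4.18·34.3 = 17062 J before reaching 0 °C.
Warming the ice to 0 °C takes 107·2.09·5.24 = 1171.8 J, leaving 15890 J for melting.
To melt every bit of ice: 107·334 = 35738 J.
15890 J < 35738 J, so only part of the ice melts and the system sits at 0 °C.
m_melt = 15890 / L_f = 47.57 g.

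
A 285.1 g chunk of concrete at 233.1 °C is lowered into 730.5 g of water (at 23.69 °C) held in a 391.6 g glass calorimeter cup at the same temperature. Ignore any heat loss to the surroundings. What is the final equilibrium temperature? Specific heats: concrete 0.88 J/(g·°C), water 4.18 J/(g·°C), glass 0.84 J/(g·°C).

T_f ≈ 38.2 °C

Conservation of energy gives ΣQ = 0:
285.1×0.88×(T − 233.1) + 730.5×4.18×(T − 23.69) + 391.6×0.84×(T − 23.69) = 0
3633.3 T = 138612
T ≈ 38.15 °C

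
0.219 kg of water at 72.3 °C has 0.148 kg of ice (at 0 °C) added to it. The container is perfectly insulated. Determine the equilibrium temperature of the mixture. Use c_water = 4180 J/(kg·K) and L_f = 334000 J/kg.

T_f ≈ 10.9 °C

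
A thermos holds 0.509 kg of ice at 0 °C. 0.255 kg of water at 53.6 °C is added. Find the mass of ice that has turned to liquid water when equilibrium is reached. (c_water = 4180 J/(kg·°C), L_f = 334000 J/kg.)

m_melted ≈ 0.171 kg

Water can give up m c ΔT = 0.255·4180·53.6 = 57132 J before reaching 0 °C.
To melt every bit of ice: 0.509·334000 = 170006 J.
Since 57132 < 170006 J, not all the ice melts; equilibrium is at 0 °C.
m_melted·334000 = 57132  ⇒  m_melted ≈ 0.1711 kg.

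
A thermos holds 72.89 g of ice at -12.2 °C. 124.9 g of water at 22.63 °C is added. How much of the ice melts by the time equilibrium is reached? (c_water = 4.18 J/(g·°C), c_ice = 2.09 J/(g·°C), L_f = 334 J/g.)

m_melted ≈ 29.8 g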